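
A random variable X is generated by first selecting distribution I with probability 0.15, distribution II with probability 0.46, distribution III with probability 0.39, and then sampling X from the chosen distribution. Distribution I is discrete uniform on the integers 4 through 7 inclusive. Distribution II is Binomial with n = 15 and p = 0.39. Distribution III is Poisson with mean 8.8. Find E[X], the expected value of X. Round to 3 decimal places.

6.948

Component means — I: 5.5; II: 5.85; III: 8.8.
E[X] = 0.15·5.5 + 0.46·5.85 + 0.39·8.8 = 6.948.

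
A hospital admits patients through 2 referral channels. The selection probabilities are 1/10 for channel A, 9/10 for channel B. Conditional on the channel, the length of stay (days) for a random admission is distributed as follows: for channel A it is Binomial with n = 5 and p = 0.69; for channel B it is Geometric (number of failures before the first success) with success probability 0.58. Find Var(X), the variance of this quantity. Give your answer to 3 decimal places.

Per component, A: μ=3.45, E[X²]=12.972; B: μ=0.724138, E[X²]=1.77289.
E[X] = 0.1·3.45 + 0.9·0.724138 = 0.996724.
E[X²] = 0.1·12.972 + 0.9·1.77289 = 2.8928.
Var(X) = E[X²] − (E[X])² = 2.8928 − 0.993459 = 1.89934.

1.899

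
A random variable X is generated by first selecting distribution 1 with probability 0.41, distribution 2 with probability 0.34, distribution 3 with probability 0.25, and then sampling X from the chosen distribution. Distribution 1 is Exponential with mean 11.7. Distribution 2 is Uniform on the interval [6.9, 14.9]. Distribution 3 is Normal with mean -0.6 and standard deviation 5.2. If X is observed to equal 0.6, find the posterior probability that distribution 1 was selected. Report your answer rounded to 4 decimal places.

0.6406

Likelihoods f(0.6 | ·): 1: 0.0811975; 2: 0; 3: 0.0747038.
Posterior ∝ prior × likelihood. Numerator for 1: 0.41·0.0811975 = 0.033291.
Normalizing constant: 0.41·0.0811975 + 0.34·0 + 0.25·0.0747038 = 0.0519669.
P(1 | observation) = 0.033291 / 0.0519669 = 0.640619.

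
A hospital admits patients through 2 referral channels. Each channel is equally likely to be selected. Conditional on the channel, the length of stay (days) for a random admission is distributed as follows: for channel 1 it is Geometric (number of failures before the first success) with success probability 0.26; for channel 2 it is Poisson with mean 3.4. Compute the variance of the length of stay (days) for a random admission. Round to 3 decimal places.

7.250

Per component, 1: μ=2.84615, E[X²]=19.0473; 2: μ=3.4, E[X²]=14.96.
E[X] = 0.5·2.84615 + 0.5·3.4 = 3.12308.
E[X²] = 0.5·19.0473 + 0.5·14.96 = 17.0037.
Var(X) = E[X²] − (E[X])² = 17.0037 − 9.75361 = 7.25006.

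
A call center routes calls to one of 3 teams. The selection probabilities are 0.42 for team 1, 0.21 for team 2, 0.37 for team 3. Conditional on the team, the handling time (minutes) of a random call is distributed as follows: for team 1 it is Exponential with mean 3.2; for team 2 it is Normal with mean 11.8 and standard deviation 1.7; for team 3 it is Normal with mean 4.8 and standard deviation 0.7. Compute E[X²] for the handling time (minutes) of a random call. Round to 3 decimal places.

For each component E[X²] = Var + (mean)², giving 1: 20.48; 2: 142.13; 3: 23.53.
Overall E[X²] = 0.42·20.48 + 0.21·142.13 + 0.37·23.53 = 47.155.

47.155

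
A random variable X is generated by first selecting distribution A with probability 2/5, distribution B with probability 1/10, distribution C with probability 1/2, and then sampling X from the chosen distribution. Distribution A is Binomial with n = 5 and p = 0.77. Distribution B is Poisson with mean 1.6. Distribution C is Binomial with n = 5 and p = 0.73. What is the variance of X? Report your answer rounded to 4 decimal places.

Per component, A: μ=3.85, E[X²]=15.708; B: μ=1.6, E[X²]=4.16; C: μ=3.65, E[X²]=14.308.
E[X] = 0.4·3.85 + 0.1·1.6 + 0.5·3.65 = 3.525.
E[X²] = 0.4·15.708 + 0.1·4.16 + 0.5·14.308 = 13.8532.
Var(X) = E[X²] − (E[X])² = 13.8532 − 12.4256 = 1.42758.

1.4276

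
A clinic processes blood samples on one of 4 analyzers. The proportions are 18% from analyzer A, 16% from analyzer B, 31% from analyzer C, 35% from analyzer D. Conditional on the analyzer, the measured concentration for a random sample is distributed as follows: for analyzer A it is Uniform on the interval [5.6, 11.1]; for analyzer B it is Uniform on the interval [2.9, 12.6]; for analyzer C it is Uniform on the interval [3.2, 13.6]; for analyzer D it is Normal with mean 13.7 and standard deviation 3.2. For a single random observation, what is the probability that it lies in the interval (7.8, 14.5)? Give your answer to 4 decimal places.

Conditional on each analyzer, P(7.8 < X < 14.5): A: 0.6; B: 0.494845; C: 0.557692; D: 0.566097.
By total probability, P(7.8 < X < 14.5) = 0.18·0.6 + 0.16·0.494845 + 0.31·0.557692 + 0.35·0.566097 = 0.558194.

0.5582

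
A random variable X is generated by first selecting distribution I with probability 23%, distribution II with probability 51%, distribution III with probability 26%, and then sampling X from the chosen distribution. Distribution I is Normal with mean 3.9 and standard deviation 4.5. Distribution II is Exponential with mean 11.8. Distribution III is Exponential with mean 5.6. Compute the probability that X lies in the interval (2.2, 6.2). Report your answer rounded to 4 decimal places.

0.2901

Conditional on each component, P(2.2 < X < 6.2): I: 0.342566; II: 0.238603; III: 0.344623.
By total probability, P(2.2 < X < 6.2) = 0.23·0.342566 + 0.51·0.238603 + 0.26·0.344623 = 0.29008.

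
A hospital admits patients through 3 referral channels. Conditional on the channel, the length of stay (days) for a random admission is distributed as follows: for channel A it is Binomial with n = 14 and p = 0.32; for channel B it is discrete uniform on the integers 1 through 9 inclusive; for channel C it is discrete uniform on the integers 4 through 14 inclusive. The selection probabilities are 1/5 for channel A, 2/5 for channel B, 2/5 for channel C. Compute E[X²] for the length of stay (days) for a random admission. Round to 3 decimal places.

53.690

For each component E[X²] = Var + (mean)², giving A: 23.1168; B: 31.6667; C: 91.
Overall E[X²] = 0.2·23.1168 + 0.4·31.6667 + 0.4·91 = 53.69.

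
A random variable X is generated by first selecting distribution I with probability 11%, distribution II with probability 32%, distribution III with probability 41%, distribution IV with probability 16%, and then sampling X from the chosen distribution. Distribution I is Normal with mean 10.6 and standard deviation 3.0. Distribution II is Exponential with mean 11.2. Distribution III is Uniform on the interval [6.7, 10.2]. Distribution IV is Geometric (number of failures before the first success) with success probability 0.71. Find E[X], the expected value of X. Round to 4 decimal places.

Component means — I: 10.6; II: 11.2; III: 8.45; IV: 0.408451.
E[X] = 0.11·10.6 + 0.32·11.2 + 0.41·8.45 + 0.16·0.408451 = 8.27985.

8.2799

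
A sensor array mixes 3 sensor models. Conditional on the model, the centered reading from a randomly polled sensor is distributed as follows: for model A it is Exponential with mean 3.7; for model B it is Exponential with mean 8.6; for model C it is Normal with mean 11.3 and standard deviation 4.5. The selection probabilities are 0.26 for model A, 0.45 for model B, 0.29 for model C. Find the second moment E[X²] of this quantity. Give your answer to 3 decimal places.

For each component E[X²] = Var + (mean)², giving A: 27.38; B: 147.92; C: 147.94.
Overall E[X²] = 0.26·27.38 + 0.45·147.92 + 0.29·147.94 = 116.585.

116.585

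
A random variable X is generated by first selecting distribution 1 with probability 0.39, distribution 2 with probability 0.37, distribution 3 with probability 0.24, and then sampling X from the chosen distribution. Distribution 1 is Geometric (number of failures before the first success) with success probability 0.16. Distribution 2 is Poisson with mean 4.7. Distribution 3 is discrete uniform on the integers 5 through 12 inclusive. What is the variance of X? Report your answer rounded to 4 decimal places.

Per component, 1: μ=5.25, E[X²]=60.375; 2: μ=4.7, E[X²]=26.79; 3: μ=8.5, E[X²]=77.5.
E[X] = 0.39·5.25 + 0.37·4.7 + 0.24·8.5 = 5.8265.
E[X²] = 0.39·60.375 + 0.37·26.79 + 0.24·77.5 = 52.0585.
Var(X) = E[X²] − (E[X])² = 52.0585 − 33.9481 = 18.1104.

18.1104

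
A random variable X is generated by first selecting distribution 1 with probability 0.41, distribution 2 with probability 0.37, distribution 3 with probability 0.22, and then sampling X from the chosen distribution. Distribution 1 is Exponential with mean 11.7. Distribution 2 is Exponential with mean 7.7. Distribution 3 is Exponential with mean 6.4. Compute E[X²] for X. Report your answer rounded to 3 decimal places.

For each component E[X²] = Var + (mean)², giving 1: 273.78; 2: 118.58; 3: 81.92.
Overall E[X²] = 0.41·273.78 + 0.37·118.58 + 0.22·81.92 = 174.147.

174.147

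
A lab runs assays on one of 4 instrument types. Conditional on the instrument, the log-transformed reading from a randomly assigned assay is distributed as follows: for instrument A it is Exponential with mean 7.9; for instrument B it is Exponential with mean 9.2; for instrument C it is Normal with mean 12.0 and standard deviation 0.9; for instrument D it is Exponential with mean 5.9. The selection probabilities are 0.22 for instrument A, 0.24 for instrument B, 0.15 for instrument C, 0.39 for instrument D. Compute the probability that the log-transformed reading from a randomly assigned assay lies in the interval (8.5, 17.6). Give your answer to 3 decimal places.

0.334

Conditional on each instrument, P(8.5 < X < 17.6): A: 0.233214; B: 0.249332; C: 0.99995; D: 0.186129.
By total probability, P(8.5 < X < 17.6) = 0.22·0.233214 + 0.24·0.249332 + 0.15·0.99995 + 0.39·0.186129 = 0.33373.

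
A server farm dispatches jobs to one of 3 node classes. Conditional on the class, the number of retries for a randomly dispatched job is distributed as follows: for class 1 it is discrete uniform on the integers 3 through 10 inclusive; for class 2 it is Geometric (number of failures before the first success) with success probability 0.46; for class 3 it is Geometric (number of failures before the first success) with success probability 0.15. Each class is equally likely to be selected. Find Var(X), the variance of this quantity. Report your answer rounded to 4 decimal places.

20.6651

Per component, 1: μ=6.5, E[X²]=47.5; 2: μ=1.17391, E[X²]=3.93006; 3: μ=5.66667, E[X²]=69.8889.
E[X] = 0.333333·6.5 + 0.333333·1.17391 + 0.333333·5.66667 = 4.44686.
E[X²] = 0.333333·47.5 + 0.333333·3.93006 + 0.333333·69.8889 = 40.4396.
Var(X) = E[X²] − (E[X])² = 40.4396 − 19.7746 = 20.6651.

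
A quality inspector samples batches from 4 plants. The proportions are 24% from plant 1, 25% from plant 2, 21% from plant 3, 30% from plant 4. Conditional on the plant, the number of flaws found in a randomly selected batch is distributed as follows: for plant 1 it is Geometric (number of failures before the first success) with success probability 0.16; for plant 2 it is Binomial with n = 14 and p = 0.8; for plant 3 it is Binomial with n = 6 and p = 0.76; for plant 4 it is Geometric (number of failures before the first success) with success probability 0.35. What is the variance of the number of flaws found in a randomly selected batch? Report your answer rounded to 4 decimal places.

Per component, 1: μ=5.25, E[X²]=60.375; 2: μ=11.2, E[X²]=127.68; 3: μ=4.56, E[X²]=21.888; 4: μ=1.85714, E[X²]=8.7551.
E[X] = 0.24·5.25 + 0.25·11.2 + 0.21·4.56 + 0.3·1.85714 = 5.57474.
E[X²] = 0.24·60.375 + 0.25·127.68 + 0.21·21.888 + 0.3·8.7551 = 53.633.
Var(X) = E[X²] − (E[X])² = 53.633 − 31.0778 = 22.5553.

22.5553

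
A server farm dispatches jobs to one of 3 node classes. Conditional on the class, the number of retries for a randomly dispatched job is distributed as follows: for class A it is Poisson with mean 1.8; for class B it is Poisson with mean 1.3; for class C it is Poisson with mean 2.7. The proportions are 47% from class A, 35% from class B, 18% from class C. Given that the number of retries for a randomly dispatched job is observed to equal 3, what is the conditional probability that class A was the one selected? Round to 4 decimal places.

Likelihoods P(X=3 | ·): A: 0.160671; B: 0.0997921; C: 0.220468.
Posterior ∝ prior × likelihood. Numerator for A: 0.47·0.160671 = 0.0755151.
Normalizing constant: 0.47·0.160671 + 0.35·0.0997921 + 0.18·0.220468 = 0.150127.
P(A | observation) = 0.0755151 / 0.150127 = 0.50301.

0.5030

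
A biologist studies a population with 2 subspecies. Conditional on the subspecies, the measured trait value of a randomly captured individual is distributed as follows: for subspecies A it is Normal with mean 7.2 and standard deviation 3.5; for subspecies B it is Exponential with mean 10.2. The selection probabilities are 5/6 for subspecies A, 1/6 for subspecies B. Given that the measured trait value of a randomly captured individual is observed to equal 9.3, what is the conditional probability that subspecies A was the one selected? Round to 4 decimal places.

0.9236

Likelihoods f(9.3 | ·): A: 0.095207; B: 0.0393936.
Posterior ∝ prior × likelihood. Numerator for A: 0.833333·0.095207 = 0.0793392.
Normalizing constant: 0.833333·0.095207 + 0.166667·0.0393936 = 0.0859048.
P(A | observation) = 0.0793392 / 0.0859048 = 0.923571.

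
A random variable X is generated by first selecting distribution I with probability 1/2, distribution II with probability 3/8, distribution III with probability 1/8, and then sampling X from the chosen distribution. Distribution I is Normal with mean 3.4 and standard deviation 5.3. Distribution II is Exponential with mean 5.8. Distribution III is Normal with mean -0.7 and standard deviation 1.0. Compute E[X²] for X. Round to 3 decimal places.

45.241

For each component E[X²] = Var + (mean)², giving I: 39.65; II: 67.28; III: 1.49.
Overall E[X²] = 0.5·39.65 + 0.375·67.28 + 0.125·1.49 = 45.2413.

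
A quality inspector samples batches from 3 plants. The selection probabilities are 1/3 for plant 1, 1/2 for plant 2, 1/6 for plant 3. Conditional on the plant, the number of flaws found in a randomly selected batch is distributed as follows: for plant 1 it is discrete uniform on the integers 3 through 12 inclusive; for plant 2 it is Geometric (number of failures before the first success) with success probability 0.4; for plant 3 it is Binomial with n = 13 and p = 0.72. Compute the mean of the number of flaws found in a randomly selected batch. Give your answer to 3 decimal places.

Component means — 1: 7.5; 2: 1.5; 3: 9.36.
E[X] = 0.333333·7.5 + 0.5·1.5 + 0.166667·9.36 = 4.81.

4.810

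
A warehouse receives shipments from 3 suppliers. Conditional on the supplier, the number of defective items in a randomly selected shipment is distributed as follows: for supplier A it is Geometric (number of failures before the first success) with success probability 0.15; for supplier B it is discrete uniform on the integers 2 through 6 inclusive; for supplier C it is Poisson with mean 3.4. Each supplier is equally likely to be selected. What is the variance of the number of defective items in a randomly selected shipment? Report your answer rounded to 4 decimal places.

Per component, A: μ=5.66667, E[X²]=69.8889; B: μ=4, E[X²]=18; C: μ=3.4, E[X²]=14.96.
E[X] = 0.333333·5.66667 + 0.333333·4 + 0.333333·3.4 = 4.35556.
E[X²] = 0.333333·69.8889 + 0.333333·18 + 0.333333·14.96 = 34.283.
Var(X) = E[X²] − (E[X])² = 34.283 − 18.9709 = 15.3121.

15.3121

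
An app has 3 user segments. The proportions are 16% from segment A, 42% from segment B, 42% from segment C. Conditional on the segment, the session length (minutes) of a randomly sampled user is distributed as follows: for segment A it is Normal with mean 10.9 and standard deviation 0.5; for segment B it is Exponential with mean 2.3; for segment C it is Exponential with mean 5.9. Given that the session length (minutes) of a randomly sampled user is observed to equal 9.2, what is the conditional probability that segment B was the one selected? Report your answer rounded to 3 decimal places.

0.179

Likelihoods f(9.2 | ·): A: 0.00246444; B: 0.00796332; C: 0.0356404.
Posterior ∝ prior × likelihood. Numerator for B: 0.42·0.00796332 = 0.00334459.
Normalizing constant: 0.16·0.00246444 + 0.42·0.00796332 + 0.42·0.0356404 = 0.0187079.
P(B | observation) = 0.00334459 / 0.0187079 = 0.17878.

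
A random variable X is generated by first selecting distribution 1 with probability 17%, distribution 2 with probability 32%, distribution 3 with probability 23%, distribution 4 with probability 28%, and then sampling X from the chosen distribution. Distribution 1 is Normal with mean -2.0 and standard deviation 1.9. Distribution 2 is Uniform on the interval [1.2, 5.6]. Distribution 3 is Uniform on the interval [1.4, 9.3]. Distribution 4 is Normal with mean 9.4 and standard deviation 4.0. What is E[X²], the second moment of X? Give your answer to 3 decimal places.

42.509

For each component E[X²] = Var + (mean)², giving 1: 7.61; 2: 13.1733; 3: 33.8233; 4: 104.36.
Overall E[X²] = 0.17·7.61 + 0.32·13.1733 + 0.23·33.8233 + 0.28·104.36 = 42.5093.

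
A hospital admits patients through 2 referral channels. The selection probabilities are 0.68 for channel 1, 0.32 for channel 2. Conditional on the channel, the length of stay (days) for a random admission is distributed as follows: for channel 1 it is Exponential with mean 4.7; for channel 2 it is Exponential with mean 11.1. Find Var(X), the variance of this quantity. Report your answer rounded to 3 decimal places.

Per component, 1: μ=4.7, E[X²]=44.18; 2: μ=11.1, E[X²]=246.42.
E[X] = 0.68·4.7 + 0.32·11.1 = 6.748.
E[X²] = 0.68·44.18 + 0.32·246.42 = 108.897.
Var(X) = E[X²] − (E[X])² = 108.897 − 45.5355 = 63.3613.

63.361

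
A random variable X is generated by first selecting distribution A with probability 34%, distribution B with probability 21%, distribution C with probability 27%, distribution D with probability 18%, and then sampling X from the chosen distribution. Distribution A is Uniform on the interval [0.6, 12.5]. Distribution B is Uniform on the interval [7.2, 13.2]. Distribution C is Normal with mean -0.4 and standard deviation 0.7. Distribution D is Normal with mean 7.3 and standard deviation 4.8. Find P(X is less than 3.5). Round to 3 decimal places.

0.391

Conditional on each component, P(X < 3.5): A: 0.243697; B: 0; C: 1; D: 0.214278.
By total probability, P(X < 3.5) = 0.34·0.243697 + 0.21·0 + 0.27·1 + 0.18·0.214278 = 0.391427.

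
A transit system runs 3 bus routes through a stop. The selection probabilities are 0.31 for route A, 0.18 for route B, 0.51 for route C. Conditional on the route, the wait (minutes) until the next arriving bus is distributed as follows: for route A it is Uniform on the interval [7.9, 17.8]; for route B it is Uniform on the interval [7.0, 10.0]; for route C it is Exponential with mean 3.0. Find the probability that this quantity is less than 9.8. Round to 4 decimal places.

0.7180

Conditional on each route, P(X < 9.8): A: 0.191919; B: 0.933333; C: 0.961867.
By total probability, P(X < 9.8) = 0.31·0.191919 + 0.18·0.933333 + 0.51·0.961867 = 0.718047.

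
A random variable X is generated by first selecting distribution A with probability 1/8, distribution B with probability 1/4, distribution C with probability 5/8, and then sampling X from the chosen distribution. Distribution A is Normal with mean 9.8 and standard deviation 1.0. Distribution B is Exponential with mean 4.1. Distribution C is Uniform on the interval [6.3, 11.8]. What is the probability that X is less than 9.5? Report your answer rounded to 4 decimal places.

0.6368

Conditional on each component, P(X < 9.5): A: 0.382089; B: 0.901438; C: 0.581818.
By total probability, P(X < 9.5) = 0.125·0.382089 + 0.25·0.901438 + 0.625·0.581818 = 0.636757.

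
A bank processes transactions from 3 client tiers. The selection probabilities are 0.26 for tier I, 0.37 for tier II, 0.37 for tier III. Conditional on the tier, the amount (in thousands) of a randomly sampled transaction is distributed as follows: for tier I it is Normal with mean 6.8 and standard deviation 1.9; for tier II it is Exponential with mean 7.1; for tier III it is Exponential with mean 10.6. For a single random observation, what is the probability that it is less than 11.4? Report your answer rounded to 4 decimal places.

Conditional on each tier, P(X < 11.4): I: 0.992262; II: 0.799238; III: 0.658863.
By total probability, P(X < 11.4) = 0.26·0.992262 + 0.37·0.799238 + 0.37·0.658863 = 0.797486.

0.7975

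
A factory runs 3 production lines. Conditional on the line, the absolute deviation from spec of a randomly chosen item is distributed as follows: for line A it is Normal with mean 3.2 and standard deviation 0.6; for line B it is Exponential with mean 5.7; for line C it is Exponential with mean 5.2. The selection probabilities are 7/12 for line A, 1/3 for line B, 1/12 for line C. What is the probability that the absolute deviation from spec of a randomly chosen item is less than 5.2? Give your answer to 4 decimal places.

Conditional on each line, P(X < 5.2): A: 0.999571; B: 0.598393; C: 0.632121.
By total probability, P(X < 5.2) = 0.583333·0.999571 + 0.333333·0.598393 + 0.0833333·0.632121 = 0.835224.

0.8352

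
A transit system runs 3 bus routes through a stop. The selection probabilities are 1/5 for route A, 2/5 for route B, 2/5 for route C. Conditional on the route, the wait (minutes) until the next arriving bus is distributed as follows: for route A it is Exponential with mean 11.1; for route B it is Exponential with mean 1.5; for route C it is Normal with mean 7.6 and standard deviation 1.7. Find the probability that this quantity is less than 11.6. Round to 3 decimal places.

Conditional on each route, P(X < 11.6): A: 0.648324; B: 0.999562; C: 0.990687.
By total probability, P(X < 11.6) = 0.2·0.648324 + 0.4·0.999562 + 0.4·0.990687 = 0.925764.

0.926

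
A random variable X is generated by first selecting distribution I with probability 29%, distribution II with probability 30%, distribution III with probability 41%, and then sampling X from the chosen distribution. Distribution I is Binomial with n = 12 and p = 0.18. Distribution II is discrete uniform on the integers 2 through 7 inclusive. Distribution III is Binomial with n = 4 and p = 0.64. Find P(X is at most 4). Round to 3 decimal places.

0.836

Conditional on each component, P(X ≤ 4): I: 0.951069; II: 0.5; III: 1.
By total probability, P(X ≤ 4) = 0.29·0.951069 + 0.3·0.5 + 0.41·1 = 0.83581.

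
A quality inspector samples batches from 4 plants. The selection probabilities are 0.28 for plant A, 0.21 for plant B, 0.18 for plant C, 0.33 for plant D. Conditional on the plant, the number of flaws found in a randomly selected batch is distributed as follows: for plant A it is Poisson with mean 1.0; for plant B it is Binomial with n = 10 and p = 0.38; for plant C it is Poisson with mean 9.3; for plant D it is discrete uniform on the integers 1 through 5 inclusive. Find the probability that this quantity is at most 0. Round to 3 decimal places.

0.105

Conditional on each plant, P(X ≤ 0): A: 0.367879; B: 0.00839299; C: 9.14242e-05; D: 0.
By total probability, P(X ≤ 0) = 0.28·0.367879 + 0.21·0.00839299 + 0.18·9.14242e-05 + 0.33·0 = 0.104785.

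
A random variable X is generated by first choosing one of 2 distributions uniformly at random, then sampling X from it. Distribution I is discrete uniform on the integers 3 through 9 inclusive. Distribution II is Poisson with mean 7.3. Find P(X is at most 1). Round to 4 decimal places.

0.0028

Conditional on each component, P(X ≤ 1): I: 0; II: 0.00560697.
By total probability, P(X ≤ 1) = 0.5·0 + 0.5·0.00560697 = 0.00280349.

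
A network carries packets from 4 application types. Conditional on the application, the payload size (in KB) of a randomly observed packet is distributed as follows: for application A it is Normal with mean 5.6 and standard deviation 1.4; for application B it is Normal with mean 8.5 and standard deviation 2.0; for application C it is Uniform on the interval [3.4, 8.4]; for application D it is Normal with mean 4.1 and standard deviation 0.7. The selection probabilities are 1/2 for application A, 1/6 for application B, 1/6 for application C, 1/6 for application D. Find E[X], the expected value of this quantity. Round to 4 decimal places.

Component means — A: 5.6; B: 8.5; C: 5.9; D: 4.1.
E[X] = 0.5·5.6 + 0.166667·8.5 + 0.166667·5.9 + 0.166667·4.1 = 5.88333.

5.8833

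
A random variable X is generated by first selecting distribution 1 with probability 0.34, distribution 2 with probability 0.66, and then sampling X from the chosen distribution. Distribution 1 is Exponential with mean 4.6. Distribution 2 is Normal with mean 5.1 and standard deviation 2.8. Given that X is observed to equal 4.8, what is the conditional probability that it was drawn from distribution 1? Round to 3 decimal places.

0.218

Likelihoods f(4.8 | ·): 1: 0.0765712; 2: 0.141664.
Posterior ∝ prior × likelihood. Numerator for 1: 0.34·0.0765712 = 0.0260342.
Normalizing constant: 0.34·0.0765712 + 0.66·0.141664 = 0.119532.
P(1 | observation) = 0.0260342 / 0.119532 = 0.2178.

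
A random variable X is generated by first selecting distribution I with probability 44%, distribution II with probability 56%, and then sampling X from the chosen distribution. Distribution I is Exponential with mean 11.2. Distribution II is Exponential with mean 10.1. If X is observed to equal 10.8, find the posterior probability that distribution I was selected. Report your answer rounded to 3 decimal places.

Likelihoods f(10.8 | ·): I: 0.0340407; II: 0.0339848.
Posterior ∝ prior × likelihood. Numerator for I: 0.44·0.0340407 = 0.0149779.
Normalizing constant: 0.44·0.0340407 + 0.56·0.0339848 = 0.0340094.
P(I | observation) = 0.0149779 / 0.0340094 = 0.440405.

0.440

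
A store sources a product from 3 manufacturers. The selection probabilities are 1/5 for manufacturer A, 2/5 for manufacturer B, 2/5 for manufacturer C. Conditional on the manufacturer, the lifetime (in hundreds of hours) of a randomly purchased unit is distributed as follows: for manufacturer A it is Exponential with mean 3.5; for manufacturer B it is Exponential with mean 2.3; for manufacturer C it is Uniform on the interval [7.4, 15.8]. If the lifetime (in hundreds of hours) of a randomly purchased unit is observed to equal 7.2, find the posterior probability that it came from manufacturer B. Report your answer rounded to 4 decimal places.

Likelihoods f(7.2 | ·): A: 0.0365196; B: 0.0189995; C: 0.
Posterior ∝ prior × likelihood. Numerator for B: 0.4·0.0189995 = 0.00759979.
Normalizing constant: 0.2·0.0365196 + 0.4·0.0189995 + 0.4·0 = 0.0149037.
P(B | observation) = 0.00759979 / 0.0149037 = 0.509926.

0.5099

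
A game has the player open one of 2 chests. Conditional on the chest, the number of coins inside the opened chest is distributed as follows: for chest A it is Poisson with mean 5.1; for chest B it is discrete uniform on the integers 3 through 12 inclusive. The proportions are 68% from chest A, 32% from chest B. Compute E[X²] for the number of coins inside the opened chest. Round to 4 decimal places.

For each component E[X²] = Var + (mean)², giving A: 31.11; B: 64.5.
Overall E[X²] = 0.68·31.11 + 0.32·64.5 = 41.7948.

41.7948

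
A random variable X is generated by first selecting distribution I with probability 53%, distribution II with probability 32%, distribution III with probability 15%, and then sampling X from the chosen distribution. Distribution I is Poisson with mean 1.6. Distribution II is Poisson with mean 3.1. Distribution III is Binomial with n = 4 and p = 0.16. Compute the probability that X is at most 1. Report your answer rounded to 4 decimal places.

Conditional on each component, P(X ≤ 1): I: 0.524931; II: 0.184702; III: 0.877202.
By total probability, P(X ≤ 1) = 0.53·0.524931 + 0.32·0.184702 + 0.15·0.877202 = 0.468898.

0.4689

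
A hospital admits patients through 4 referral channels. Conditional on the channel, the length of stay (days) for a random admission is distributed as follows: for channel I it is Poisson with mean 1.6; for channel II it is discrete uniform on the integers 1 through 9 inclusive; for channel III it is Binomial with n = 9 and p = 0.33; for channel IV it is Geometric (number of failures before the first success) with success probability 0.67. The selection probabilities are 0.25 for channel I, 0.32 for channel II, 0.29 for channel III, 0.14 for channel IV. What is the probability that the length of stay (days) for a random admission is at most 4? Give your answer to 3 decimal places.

Conditional on each channel, P(X ≤ 4): I: 0.976318; II: 0.444444; III: 0.860224; IV: 0.996086.
By total probability, P(X ≤ 4) = 0.25·0.976318 + 0.32·0.444444 + 0.29·0.860224 + 0.14·0.996086 = 0.775219.

0.775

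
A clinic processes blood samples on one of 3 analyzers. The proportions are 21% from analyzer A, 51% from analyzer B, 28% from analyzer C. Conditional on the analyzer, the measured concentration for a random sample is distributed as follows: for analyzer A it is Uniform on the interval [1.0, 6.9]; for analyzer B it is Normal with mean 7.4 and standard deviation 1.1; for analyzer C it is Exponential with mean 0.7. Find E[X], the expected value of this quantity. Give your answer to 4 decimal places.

Component means — A: 3.95; B: 7.4; C: 0.7.
E[X] = 0.21·3.95 + 0.51·7.4 + 0.28·0.7 = 4.7995.

4.7995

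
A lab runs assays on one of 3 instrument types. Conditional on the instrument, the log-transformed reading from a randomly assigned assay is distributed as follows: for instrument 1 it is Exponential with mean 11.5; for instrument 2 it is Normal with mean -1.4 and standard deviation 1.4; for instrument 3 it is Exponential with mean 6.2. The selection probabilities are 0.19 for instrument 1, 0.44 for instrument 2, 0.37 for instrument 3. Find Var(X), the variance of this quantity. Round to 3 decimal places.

Per component, 1: μ=11.5, E[X²]=264.5; 2: μ=-1.4, E[X²]=3.92; 3: μ=6.2, E[X²]=76.88.
E[X] = 0.19·11.5 + 0.44·-1.4 + 0.37·6.2 = 3.863.
E[X²] = 0.19·264.5 + 0.44·3.92 + 0.37·76.88 = 80.4254.
Var(X) = E[X²] − (E[X])² = 80.4254 − 14.9228 = 65.5026.

65.503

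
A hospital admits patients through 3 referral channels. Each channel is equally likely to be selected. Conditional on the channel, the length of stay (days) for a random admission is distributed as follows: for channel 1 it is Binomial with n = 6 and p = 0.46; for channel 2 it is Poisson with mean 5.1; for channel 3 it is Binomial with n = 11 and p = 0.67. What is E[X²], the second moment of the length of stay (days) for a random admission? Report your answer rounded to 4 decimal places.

32.3223

For each component E[X²] = Var + (mean)², giving 1: 9.108; 2: 31.11; 3: 56.749.
Overall E[X²] = 0.333333·9.108 + 0.333333·31.11 + 0.333333·56.749 = 32.3223.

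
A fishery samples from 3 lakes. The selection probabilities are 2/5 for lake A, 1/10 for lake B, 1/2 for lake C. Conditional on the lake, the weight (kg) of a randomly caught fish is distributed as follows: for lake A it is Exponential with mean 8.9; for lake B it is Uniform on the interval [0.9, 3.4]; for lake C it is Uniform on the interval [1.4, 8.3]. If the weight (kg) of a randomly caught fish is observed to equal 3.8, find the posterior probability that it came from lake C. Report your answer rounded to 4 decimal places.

0.7119

Likelihoods f(3.8 | ·): A: 0.073313; B: 0; C: 0.144928.
Posterior ∝ prior × likelihood. Numerator for C: 0.5·0.144928 = 0.0724638.
Normalizing constant: 0.4·0.073313 + 0.1·0 + 0.5·0.144928 = 0.101789.
P(C | observation) = 0.0724638 / 0.101789 = 0.711902.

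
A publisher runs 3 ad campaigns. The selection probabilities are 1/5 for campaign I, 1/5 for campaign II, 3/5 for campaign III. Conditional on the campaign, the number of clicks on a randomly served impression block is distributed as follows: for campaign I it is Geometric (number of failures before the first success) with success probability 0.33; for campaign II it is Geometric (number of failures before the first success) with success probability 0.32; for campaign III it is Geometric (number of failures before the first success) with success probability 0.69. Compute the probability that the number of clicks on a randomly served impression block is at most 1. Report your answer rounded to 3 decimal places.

Conditional on each campaign, P(X ≤ 1): I: 0.5511; II: 0.5376; III: 0.9039.
By total probability, P(X ≤ 1) = 0.2·0.5511 + 0.2·0.5376 + 0.6·0.9039 = 0.76008.

0.760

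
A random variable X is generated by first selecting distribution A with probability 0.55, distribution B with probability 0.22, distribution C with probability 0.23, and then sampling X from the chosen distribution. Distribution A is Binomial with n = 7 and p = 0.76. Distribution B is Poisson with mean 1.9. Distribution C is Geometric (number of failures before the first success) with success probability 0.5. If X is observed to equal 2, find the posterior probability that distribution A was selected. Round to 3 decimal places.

0.057

Likelihoods P(X=2 | ·): A: 0.00965834; B: 0.269971; C: 0.125.
Posterior ∝ prior × likelihood. Numerator for A: 0.55·0.00965834 = 0.00531209.
Normalizing constant: 0.55·0.00965834 + 0.22·0.269971 + 0.23·0.125 = 0.0934558.
P(A | observation) = 0.00531209 / 0.0934558 = 0.0568407.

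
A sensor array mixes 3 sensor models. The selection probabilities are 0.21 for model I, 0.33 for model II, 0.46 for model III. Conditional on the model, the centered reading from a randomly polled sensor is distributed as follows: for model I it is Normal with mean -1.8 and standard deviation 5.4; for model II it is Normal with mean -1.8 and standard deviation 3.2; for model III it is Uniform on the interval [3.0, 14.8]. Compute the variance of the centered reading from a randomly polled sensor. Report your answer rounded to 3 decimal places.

Per component, I: μ=-1.8, E[X²]=32.4; II: μ=-1.8, E[X²]=13.48; III: μ=8.9, E[X²]=90.8133.
E[X] = 0.21·-1.8 + 0.33·-1.8 + 0.46·8.9 = 3.122.
E[X²] = 0.21·32.4 + 0.33·13.48 + 0.46·90.8133 = 53.0265.
Var(X) = E[X²] − (E[X])² = 53.0265 − 9.74688 = 43.2796.

43.280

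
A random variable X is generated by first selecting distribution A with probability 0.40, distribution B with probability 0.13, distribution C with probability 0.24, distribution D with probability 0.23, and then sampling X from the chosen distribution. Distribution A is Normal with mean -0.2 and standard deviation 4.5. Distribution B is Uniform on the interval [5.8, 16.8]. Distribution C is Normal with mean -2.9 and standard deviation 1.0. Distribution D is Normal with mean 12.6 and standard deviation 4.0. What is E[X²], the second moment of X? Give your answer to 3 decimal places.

For each component E[X²] = Var + (mean)², giving A: 20.29; B: 137.773; C: 9.41; D: 174.76.
Overall E[X²] = 0.4·20.29 + 0.13·137.773 + 0.24·9.41 + 0.23·174.76 = 68.4797.

68.480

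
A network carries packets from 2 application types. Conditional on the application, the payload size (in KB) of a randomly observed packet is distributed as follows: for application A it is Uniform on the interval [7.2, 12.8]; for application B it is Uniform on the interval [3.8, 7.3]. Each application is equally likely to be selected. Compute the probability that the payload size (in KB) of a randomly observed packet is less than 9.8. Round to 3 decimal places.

Conditional on each application, P(X < 9.8): A: 0.464286; B: 1.
By total probability, P(X < 9.8) = 0.5·0.464286 + 0.5·1 = 0.732143.

0.732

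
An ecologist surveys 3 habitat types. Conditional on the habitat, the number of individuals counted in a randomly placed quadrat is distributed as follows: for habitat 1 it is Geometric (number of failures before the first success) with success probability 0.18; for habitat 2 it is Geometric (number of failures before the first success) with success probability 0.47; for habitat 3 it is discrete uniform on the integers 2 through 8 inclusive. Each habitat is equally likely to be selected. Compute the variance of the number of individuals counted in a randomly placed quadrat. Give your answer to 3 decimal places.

13.563

Per component, 1: μ=4.55556, E[X²]=46.0617; 2: μ=1.12766, E[X²]=3.67089; 3: μ=5, E[X²]=29.
E[X] = 0.333333·4.55556 + 0.333333·1.12766 + 0.333333·5 = 3.56107.
E[X²] = 0.333333·46.0617 + 0.333333·3.67089 + 0.333333·29 = 26.2442.
Var(X) = E[X²] − (E[X])² = 26.2442 − 12.6812 = 13.563.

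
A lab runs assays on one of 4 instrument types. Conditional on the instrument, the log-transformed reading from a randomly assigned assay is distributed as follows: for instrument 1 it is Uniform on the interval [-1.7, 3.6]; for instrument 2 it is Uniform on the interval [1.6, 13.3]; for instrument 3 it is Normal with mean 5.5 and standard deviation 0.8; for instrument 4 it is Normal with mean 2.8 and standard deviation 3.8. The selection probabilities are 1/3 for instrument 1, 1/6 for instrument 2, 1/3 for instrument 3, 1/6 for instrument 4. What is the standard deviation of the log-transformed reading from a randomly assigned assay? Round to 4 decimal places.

3.3699

Per component, 1: μ=0.95, E[X²]=3.24333; 2: μ=7.45, E[X²]=66.91; 3: μ=5.5, E[X²]=30.89; 4: μ=2.8, E[X²]=22.28.
E[X] = 0.333333·0.95 + 0.166667·7.45 + 0.333333·5.5 + 0.166667·2.8 = 3.85833.
E[X²] = 0.333333·3.24333 + 0.166667·66.91 + 0.333333·30.89 + 0.166667·22.28 = 26.2428.
Var(X) = E[X²] − (E[X])² = 26.2428 − 14.8867 = 11.356.
SD(X) = √11.356 = 3.36987.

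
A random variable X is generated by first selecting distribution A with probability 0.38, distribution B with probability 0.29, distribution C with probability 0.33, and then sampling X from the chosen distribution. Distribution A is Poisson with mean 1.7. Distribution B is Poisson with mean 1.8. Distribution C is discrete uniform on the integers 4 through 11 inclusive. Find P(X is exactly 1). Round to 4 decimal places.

0.2043

Conditional on each component, P(X = 1): A: 0.310562; B: 0.297538; C: 0.
By total probability, P(X = 1) = 0.38·0.310562 + 0.29·0.297538 + 0.33·0 = 0.2043.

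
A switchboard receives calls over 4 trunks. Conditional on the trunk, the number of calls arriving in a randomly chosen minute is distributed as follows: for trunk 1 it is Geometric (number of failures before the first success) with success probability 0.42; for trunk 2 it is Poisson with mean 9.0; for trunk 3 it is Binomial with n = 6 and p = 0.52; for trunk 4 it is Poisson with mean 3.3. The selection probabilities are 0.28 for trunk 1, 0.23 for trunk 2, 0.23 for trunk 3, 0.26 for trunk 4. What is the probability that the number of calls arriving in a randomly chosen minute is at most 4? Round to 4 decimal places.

0.6728

Conditional on each trunk, P(X ≤ 4): 1: 0.934364; 2: 0.0549636; 3: 0.870731; 4: 0.76259.
By total probability, P(X ≤ 4) = 0.28·0.934364 + 0.23·0.0549636 + 0.23·0.870731 + 0.26·0.76259 = 0.672805.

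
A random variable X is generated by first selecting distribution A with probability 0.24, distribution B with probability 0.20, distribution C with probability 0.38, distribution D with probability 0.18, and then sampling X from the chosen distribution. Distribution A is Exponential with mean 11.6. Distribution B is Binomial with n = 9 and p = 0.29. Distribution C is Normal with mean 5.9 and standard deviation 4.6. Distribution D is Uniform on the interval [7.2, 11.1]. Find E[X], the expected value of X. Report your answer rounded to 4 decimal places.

7.1950

Component means — A: 11.6; B: 2.61; C: 5.9; D: 9.15.
E[X] = 0.24·11.6 + 0.2·2.61 + 0.38·5.9 + 0.18·9.15 = 7.195.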